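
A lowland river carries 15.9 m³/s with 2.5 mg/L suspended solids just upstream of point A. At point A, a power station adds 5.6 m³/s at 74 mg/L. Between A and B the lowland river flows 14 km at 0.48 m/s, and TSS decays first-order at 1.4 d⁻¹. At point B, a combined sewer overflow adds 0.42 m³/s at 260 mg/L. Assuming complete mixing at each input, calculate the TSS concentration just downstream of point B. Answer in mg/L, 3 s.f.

17.9 mg/L

After input A: C = (15.9·2.5 + 5.6·74) / 21.5 = 21.12 mg/L.
Over the 14 km reach to input B (t = 2.917e+04 s = 0.3376 d), decay gives C = 21.12·exp(−1.4·0.3376) = 13.17 mg/L.
After input B: C = (21.5·13.17 + 0.42·260) / 21.92 = 17.9 mg/L.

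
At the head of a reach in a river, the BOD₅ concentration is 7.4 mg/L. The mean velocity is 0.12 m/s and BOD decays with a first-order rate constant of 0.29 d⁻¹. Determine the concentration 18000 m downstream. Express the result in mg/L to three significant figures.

Travel time t = 18000 m / 0.12 m/s = 1.8e+04/0.12 = 1.5e+05 s = 1.736 d.
First-order decay: C = 7.4·exp(−0.29·1.736) = 7.4·0.6044 = 4.473 mg/L.

4.47 mg/L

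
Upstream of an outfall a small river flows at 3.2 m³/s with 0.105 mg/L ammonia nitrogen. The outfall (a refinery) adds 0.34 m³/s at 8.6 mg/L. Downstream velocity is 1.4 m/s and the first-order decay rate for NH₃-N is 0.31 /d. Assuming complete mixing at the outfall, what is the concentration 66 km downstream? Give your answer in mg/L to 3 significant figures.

After complete mixing, C₀ = (0.34·8.6 + 3.2·0.105) / 3.54 = 0.9209 mg/L.
Travel time t = 6.6e+04 m / 1.4 m/s = 4.714e+04 s = 0.5456 d.
C = 0.9209·exp(−0.31·0.5456) = 0.9209·0.8444 = 0.7776 mg/L.

0.778 mg/L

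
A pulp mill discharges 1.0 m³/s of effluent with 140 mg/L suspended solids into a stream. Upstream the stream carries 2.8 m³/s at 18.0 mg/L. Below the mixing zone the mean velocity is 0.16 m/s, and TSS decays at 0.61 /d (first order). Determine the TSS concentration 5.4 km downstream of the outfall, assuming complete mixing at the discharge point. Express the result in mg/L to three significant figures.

39.5 mg/L

After complete mixing, C₀ = (1·140 + 2.8·18) / 3.8 = 50.11 mg/L.
Travel time t = 5400 m / 0.16 m/s = 3.375e+04 s = 0.3906 d.
C = 50.11·exp(−0.61·0.3906) = 50.11·0.788 = 39.48 mg/L.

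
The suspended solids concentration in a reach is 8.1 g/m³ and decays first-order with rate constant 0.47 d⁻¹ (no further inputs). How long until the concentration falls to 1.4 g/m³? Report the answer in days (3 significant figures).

t = ln(C₀/C)/k = ln(8.1/1.4)/0.47 = 1.755/0.47 = 3.735 d.

3.73 d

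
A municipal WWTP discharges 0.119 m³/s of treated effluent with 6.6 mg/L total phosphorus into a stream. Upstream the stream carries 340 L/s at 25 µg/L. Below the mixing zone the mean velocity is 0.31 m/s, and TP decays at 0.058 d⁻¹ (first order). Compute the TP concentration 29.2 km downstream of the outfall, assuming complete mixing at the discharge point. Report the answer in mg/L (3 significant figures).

340 L/s = 0.34 m³/s.
25 µg/L = 0.025 mg/L.
After complete mixing, C₀ = (0.119·6.6 + 0.34·0.025) / 0.459 = 1.73 mg/L.
Travel time t = 2.92e+04 m / 0.31 m/s = 9.419e+04 s = 1.09 d.
C = 1.73·exp(−0.058·1.09) = 1.73·0.9387 = 1.624 mg/L.

1.62 mg/L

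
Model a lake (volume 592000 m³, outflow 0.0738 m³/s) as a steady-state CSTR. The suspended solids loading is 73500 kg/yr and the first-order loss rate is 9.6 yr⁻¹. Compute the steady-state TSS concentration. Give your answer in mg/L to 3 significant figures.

9.17 mg/L

Outflow Q = 0.0738 m³/s × 3.156e+07 s/yr = 2.329e+06 m³/yr.
Steady-state CSTR mass balance: W = Q·C + k·V·C, so C = W/(Q + kV).
Q + kV = 2.329e+06 + 9.6·592000 = 8.012e+06 m³/yr.
C = 73500/8.012e+06 = 0.009174 kg/m³ = 9.174 mg/L.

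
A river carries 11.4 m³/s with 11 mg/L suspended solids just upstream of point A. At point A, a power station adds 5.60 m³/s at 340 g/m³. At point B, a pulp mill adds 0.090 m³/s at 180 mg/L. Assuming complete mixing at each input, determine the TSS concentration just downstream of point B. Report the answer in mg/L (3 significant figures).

After input A: C = (11.4·11 + 5.6·340) / 17 = 119.4 mg/L.
After input B: C = (17·119.4 + 0.09·180) / 17.09 = 119.7 mg/L.

120 mg/L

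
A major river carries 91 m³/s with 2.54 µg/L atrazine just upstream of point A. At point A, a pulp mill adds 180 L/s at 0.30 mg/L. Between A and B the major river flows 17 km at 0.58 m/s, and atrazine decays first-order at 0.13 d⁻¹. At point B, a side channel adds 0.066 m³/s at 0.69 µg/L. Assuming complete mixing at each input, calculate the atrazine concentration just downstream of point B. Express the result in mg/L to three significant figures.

0.00299 mg/L

2.54 µg/L = 0.00254 mg/L.
180 L/s = 0.18 m³/s.
After input A: C = (91·0.00254 + 0.18·0.3) / 91.18 = 0.003127 mg/L.
Over the 17 km reach to input B (t = 2.931e+04 s = 0.3392 d), decay gives C = 0.003127·exp(−0.13·0.3392) = 0.002992 mg/L.
0.69 µg/L = 0.00069 mg/L.
After input B: C = (91.18·0.002992 + 0.066·0.00069) / 91.25 = 0.002991 mg/L.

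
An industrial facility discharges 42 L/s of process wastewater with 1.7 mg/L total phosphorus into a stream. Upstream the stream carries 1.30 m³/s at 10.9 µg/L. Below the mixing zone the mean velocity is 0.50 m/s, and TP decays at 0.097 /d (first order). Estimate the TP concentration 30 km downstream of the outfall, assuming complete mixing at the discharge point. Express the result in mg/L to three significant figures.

0.0596 mg/L

42 L/s = 0.042 m³/s.
10.9 µg/L = 0.0109 mg/L.
After complete mixing, C₀ = (0.042·1.7 + 1.3·0.0109) / 1.342 = 0.06376 mg/L.
Travel time t = 3e+04 m / 0.50 m/s = 6e+04 s = 0.6944 d.
C = 0.06376·exp(−0.097·0.6944) = 0.06376·0.9349 = 0.05961 mg/L.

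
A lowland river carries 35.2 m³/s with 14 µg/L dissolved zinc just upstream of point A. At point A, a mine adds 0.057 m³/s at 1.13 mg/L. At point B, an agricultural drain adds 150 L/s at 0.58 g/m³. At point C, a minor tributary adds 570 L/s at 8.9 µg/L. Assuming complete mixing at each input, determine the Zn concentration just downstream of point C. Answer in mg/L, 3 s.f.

14 µg/L = 0.014 mg/L.
After input A: C = (35.2·0.014 + 0.057·1.13) / 35.26 = 0.0158 mg/L.
150 L/s = 0.15 m³/s.
After input B: C = (35.26·0.0158 + 0.15·0.58) / 35.41 = 0.01819 mg/L.
570 L/s = 0.57 m³/s.
8.9 µg/L = 0.0089 mg/L.
After input C: C = (35.41·0.01819 + 0.57·0.0089) / 35.98 = 0.01805 mg/L.

0.0180 mg/L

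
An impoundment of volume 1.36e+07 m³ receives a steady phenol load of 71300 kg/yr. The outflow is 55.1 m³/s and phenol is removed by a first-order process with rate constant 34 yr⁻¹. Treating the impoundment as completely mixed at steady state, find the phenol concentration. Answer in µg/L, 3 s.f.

Outflow Q = 55.1 m³/s × 3.156e+07 s/yr = 1.739e+09 m³/yr.
Steady-state CSTR mass balance: W = Q·C + k·V·C, so C = W/(Q + kV).
Q + kV = 1.739e+09 + 34·1.36e+07 = 2.201e+09 m³/yr.
C = 71300/2.201e+09 = 3.239e-05 kg/m³ = 0.03239 mg/L = 32.39 µg/L.

32.4 µg/L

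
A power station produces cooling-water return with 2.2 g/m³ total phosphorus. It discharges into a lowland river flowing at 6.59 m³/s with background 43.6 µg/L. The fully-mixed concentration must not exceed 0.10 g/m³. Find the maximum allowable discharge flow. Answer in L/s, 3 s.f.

43.6 µg/L = 0.0436 mg/L.
Mass balance at complete mixing: C_std·(Q_w + Q_r) = Q_w·C_e + Q_r·C_b.
Rearranging, Q_w = Q_r·(C_std − C_b)/(C_e − C_std) = 6.59·(0.1 − 0.0436) / (2.2 − 0.1) = 0.177 m³/s.
= 177 L/s.

177 L/s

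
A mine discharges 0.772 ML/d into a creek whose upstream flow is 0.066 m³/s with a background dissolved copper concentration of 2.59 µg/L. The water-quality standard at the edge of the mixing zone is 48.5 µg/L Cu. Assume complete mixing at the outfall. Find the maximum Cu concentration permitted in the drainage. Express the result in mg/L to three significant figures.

0.388 mg/L

0.772 ML/d = 0.008935 m³/s.
2.59 µg/L = 0.00259 mg/L.
48.5 µg/L = 0.0485 mg/L.
Mass balance: 0.0485·0.07494 = 0.008935·Cₑ + 0.066·0.00259.
Cₑ = (0.003634 − 0.0001709) / 0.008935 = 0.3876 mg/L.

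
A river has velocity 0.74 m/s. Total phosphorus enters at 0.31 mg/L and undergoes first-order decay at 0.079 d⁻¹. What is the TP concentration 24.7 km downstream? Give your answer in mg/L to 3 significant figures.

Travel time t = 24.7 km / 0.74 m/s = 2.47e+04/0.74 = 3.338e+04 s = 0.3863 d.
First-order decay: C = 0.31·exp(−0.079·0.3863) = 0.31·0.9699 = 0.3007 mg/L.

0.301 mg/L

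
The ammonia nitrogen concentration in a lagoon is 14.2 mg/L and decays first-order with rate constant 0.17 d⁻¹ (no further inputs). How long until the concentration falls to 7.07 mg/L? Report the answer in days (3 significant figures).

t = ln(C₀/C)/k = ln(14.2/7.07)/0.17 = 0.6974/0.17 = 4.102 d.

4.10 d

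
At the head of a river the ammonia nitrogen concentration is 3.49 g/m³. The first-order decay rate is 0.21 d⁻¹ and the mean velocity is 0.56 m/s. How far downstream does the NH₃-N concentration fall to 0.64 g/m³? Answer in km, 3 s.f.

391 km

From C = C₀·e^(−kt), t = ln(C₀/C)/k = ln(3.49/0.64)/0.21 = 1.696/0.21 = 8.077 d.
Distance = v·t = 0.56 m/s × 6.979e+05 s = 3.908e+05 m = 390.8 km.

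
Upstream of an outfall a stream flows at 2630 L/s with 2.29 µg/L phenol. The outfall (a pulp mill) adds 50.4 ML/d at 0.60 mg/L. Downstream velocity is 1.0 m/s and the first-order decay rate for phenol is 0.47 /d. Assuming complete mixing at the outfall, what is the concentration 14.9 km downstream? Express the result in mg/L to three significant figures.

50.4 ML/d = 0.5833 m³/s.
2630 L/s = 2.63 m³/s.
2.29 µg/L = 0.00229 mg/L.
After complete mixing, C₀ = (0.5833·0.6 + 2.63·0.00229) / 3.213 = 0.1108 mg/L.
Travel time t = 1.49e+04 m / 1.0 m/s = 1.49e+04 s = 0.1725 d.
C = 0.1108·exp(−0.47·0.1725) = 0.1108·0.9221 = 0.1022 mg/L.

0.102 mg/L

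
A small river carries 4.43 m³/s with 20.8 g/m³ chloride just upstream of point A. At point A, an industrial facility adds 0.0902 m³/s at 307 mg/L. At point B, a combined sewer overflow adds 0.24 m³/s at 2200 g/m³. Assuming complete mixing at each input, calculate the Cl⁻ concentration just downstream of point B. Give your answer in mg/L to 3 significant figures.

After input A: C = (4.43·20.8 + 0.0902·307) / 4.52 = 26.51 mg/L.
After input B: C = (4.52·26.51 + 0.24·2200) / 4.76 = 136.1 mg/L.

136 mg/L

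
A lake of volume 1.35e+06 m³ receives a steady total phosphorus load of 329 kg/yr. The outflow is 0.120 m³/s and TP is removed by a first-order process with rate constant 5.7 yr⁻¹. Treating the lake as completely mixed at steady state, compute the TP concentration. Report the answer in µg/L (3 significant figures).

Outflow Q = 0.120 m³/s × 3.156e+07 s/yr = 3.787e+06 m³/yr.
Steady-state CSTR mass balance: W = Q·C + k·V·C, so C = W/(Q + kV).
Q + kV = 3.787e+06 + 5.7·1.35e+06 = 1.148e+07 m³/yr.
C = 329/1.148e+07 = 2.865e-05 kg/m³ = 0.02865 mg/L = 28.65 µg/L.

28.7 µg/L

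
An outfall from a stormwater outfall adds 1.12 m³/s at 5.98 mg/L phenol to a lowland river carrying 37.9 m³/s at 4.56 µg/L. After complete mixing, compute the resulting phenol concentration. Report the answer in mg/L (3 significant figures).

0.176 mg/L

4.56 µg/L = 0.00456 mg/L.
Flow-weighted mixing gives C = (1.12·5.98 + 37.9·0.00456) / (1.12 + 37.9) = 6.87/39.02 = 0.1761 mg/L.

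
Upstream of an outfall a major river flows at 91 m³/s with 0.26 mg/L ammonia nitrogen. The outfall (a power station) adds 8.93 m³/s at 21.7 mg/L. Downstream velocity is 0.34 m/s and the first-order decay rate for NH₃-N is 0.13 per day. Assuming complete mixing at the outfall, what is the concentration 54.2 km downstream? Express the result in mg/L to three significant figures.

1.71 mg/L

After complete mixing, C₀ = (8.93·21.7 + 91·0.26) / 99.93 = 2.176 mg/L.
Travel time t = 5.42e+04 m / 0.34 m/s = 1.594e+05 s = 1.845 d.
C = 2.176·exp(−0.13·1.845) = 2.176·0.7867 = 1.712 mg/L.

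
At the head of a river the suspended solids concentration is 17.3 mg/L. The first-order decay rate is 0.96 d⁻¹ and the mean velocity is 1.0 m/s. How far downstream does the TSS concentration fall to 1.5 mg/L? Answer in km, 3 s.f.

220 km

From C = C₀·e^(−kt), t = ln(C₀/C)/k = ln(17.3/1.5)/0.96 = 2.445/0.96 = 2.547 d.
Distance = v·t = 1.0 m/s × 2.201e+05 s = 2.201e+05 m = 220.1 km.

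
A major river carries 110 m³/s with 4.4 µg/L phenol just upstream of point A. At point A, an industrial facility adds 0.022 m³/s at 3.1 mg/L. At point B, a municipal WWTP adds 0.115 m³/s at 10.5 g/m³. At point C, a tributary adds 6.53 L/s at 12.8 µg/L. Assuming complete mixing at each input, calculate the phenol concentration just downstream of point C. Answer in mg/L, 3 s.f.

0.0160 mg/L

4.4 µg/L = 0.0044 mg/L.
After input A: C = (110·0.0044 + 0.022·3.1) / 110 = 0.005019 mg/L.
After input B: C = (110·0.005019 + 0.115·10.5) / 110.1 = 0.01598 mg/L.
6.53 L/s = 0.00653 m³/s.
12.8 µg/L = 0.0128 mg/L.
After input C: C = (110.1·0.01598 + 0.00653·0.0128) / 110.1 = 0.01598 mg/L.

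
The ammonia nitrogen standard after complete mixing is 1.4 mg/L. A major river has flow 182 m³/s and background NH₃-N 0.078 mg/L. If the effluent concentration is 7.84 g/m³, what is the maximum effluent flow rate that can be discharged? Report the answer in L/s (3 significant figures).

Mass balance at complete mixing: C_std·(Q_w + Q_r) = Q_w·C_e + Q_r·C_b.
Rearranging, Q_w = Q_r·(C_std − C_b)/(C_e − C_std) = 182·(1.4 − 0.078) / (7.84 − 1.4) = 37.36 m³/s.
= 3.736e+04 L/s.

37400 L/s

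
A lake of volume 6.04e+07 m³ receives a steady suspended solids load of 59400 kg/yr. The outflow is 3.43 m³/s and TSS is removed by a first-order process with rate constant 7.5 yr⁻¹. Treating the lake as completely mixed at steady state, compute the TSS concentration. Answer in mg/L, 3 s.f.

Outflow Q = 3.43 m³/s × 3.156e+07 s/yr = 1.082e+08 m³/yr.
Steady-state CSTR mass balance: W = Q·C + k·V·C, so C = W/(Q + kV).
Q + kV = 1.082e+08 + 7.5·6.04e+07 = 5.612e+08 m³/yr.
C = 59400/5.612e+08 = 0.0001058 kg/m³ = 0.1058 mg/L.

0.106 mg/L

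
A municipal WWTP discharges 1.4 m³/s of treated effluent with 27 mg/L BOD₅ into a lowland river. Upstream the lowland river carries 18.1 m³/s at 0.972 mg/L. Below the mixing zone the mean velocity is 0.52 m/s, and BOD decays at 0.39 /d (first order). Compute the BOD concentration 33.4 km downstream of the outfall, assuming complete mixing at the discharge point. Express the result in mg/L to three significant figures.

After complete mixing, C₀ = (1.4·27 + 18.1·0.972) / 19.5 = 2.841 mg/L.
Travel time t = 3.34e+04 m / 0.52 m/s = 6.423e+04 s = 0.7434 d.
C = 2.841·exp(−0.39·0.7434) = 2.841·0.7483 = 2.126 mg/L.

2.13 mg/L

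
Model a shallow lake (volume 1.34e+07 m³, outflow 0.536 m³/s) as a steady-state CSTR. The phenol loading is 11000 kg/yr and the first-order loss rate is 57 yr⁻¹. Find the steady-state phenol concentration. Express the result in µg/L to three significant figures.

14.1 µg/L

Outflow Q = 0.536 m³/s × 3.156e+07 s/yr = 1.691e+07 m³/yr.
Steady-state CSTR mass balance: W = Q·C + k·V·C, so C = W/(Q + kV).
Q + kV = 1.691e+07 + 57·1.34e+07 = 7.807e+08 m³/yr.
C = 11000/7.807e+08 = 1.409e-05 kg/m³ = 0.01409 mg/L = 14.09 µg/L.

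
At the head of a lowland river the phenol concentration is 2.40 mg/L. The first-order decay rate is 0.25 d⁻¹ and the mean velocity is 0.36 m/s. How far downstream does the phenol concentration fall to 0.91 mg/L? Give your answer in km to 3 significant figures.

121 km

From C = C₀·e^(−kt), t = ln(C₀/C)/k = ln(2.40/0.91)/0.25 = 0.9698/0.25 = 3.879 d.
Distance = v·t = 0.36 m/s × 3.352e+05 s = 1.207e+05 m = 120.7 km.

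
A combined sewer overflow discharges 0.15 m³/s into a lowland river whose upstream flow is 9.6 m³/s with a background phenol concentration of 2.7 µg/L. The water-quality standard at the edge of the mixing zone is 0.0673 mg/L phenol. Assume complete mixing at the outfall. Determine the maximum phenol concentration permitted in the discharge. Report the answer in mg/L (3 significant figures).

4.20 mg/L

2.7 µg/L = 0.0027 mg/L.
Mass balance: 0.0673·9.75 = 0.15·Cₑ + 9.6·0.0027.
Cₑ = (0.6562 − 0.02592) / 0.15 = 4.202 mg/L.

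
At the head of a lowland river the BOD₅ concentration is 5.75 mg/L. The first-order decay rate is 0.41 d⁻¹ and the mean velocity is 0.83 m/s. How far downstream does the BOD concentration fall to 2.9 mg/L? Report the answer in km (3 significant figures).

From C = C₀·e^(−kt), t = ln(C₀/C)/k = ln(5.75/2.9)/0.41 = 0.6845/0.41 = 1.669 d.
Distance = v·t = 0.83 m/s × 1.442e+05 s = 1.197e+05 m = 119.7 km.

120 km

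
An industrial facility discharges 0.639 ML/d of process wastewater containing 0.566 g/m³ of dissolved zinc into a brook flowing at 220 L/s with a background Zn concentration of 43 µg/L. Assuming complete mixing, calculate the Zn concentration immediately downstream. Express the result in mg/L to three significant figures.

0.639 ML/d = 0.007396 m³/s.
220 L/s = 0.22 m³/s.
43 µg/L = 0.043 mg/L.
Flow-weighted mixing gives C = (0.007396·0.566 + 0.22·0.043) / (0.007396 + 0.22) = 0.01365/0.2274 = 0.06001 mg/L.

0.0600 mg/L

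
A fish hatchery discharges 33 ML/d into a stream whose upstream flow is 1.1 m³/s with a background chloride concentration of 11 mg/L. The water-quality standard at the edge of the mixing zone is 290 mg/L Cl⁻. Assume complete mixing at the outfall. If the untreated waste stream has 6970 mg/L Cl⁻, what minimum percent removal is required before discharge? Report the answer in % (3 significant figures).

84.3 %

33 ML/d = 0.3819 m³/s.
Mass balance: 290·1.482 = 0.3819·Cₑ + 1.1·11.
Cₑ = (429.8 − 12.1) / 0.3819 = 1094 mg/L.
Required removal = 1 − 1094/6970 = 84.31 %.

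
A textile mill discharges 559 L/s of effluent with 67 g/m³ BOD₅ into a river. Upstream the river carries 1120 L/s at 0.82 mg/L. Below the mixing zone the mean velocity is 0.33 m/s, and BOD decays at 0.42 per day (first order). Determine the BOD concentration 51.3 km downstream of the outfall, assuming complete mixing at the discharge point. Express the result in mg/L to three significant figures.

559 L/s = 0.559 m³/s.
1120 L/s = 1.12 m³/s.
After complete mixing, C₀ = (0.559·67 + 1.12·0.82) / 1.679 = 22.85 mg/L.
Travel time t = 5.13e+04 m / 0.33 m/s = 1.555e+05 s = 1.799 d.
C = 22.85·exp(−0.42·1.799) = 22.85·0.4697 = 10.73 mg/L.

10.7 mg/L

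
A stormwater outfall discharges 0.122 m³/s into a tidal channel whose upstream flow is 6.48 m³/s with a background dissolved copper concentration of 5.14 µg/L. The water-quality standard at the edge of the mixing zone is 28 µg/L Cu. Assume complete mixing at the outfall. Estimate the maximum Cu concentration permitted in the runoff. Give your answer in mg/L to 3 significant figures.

1.24 mg/L

5.14 µg/L = 0.00514 mg/L.
28 µg/L = 0.028 mg/L.
Mass balance: 0.028·6.602 = 0.122·Cₑ + 6.48·0.00514.
Cₑ = (0.1849 − 0.03331) / 0.122 = 1.242 mg/L.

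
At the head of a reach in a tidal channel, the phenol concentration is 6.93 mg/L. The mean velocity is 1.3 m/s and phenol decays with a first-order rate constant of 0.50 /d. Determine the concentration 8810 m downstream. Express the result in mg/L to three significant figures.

6.66 mg/L

Travel time t = 8810 m / 1.3 m/s = 8810/1.3 = 6777 s = 0.07844 d.
First-order decay: C = 6.93·exp(−0.50·0.07844) = 6.93·0.9615 = 6.663 mg/L.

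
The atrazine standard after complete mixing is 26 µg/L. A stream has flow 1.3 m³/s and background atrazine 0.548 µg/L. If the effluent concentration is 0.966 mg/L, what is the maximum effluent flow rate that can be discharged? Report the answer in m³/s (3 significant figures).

0.0352 m³/s

0.548 µg/L = 0.000548 mg/L.
26 µg/L = 0.026 mg/L.
Mass balance at complete mixing: C_std·(Q_w + Q_r) = Q_w·C_e + Q_r·C_b.
Rearranging, Q_w = Q_r·(C_std − C_b)/(C_e − C_std) = 1.3·(0.026 − 0.000548) / (0.966 − 0.026) = 0.0352 m³/s.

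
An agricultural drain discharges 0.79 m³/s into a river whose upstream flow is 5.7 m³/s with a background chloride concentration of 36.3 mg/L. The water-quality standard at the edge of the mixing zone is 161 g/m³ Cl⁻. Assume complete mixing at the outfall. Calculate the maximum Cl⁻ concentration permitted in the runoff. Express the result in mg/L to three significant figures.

1060 mg/L

Mass balance: 161·6.49 = 0.79·Cₑ + 5.7·36.3.
Cₑ = (1045 − 206.9) / 0.79 = 1061 mg/L.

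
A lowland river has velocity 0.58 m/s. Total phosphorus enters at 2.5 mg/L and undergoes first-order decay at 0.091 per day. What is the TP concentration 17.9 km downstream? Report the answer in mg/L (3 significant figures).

Travel time t = 17.9 km / 0.58 m/s = 1.79e+04/0.58 = 3.086e+04 s = 0.3572 d.
First-order decay: C = 2.5·exp(−0.091·0.3572) = 2.5·0.968 = 2.42 mg/L.

2.42 mg/L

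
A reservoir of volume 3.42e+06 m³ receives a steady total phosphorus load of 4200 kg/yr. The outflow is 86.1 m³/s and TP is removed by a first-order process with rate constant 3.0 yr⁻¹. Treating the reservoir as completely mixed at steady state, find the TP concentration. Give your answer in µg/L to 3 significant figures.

Outflow Q = 86.1 m³/s × 3.156e+07 s/yr = 2.717e+09 m³/yr.
Steady-state CSTR mass balance: W = Q·C + k·V·C, so C = W/(Q + kV).
Q + kV = 2.717e+09 + 3.0·3.42e+06 = 2.727e+09 m³/yr.
C = 4200/2.727e+09 = 1.54e-06 kg/m³ = 0.00154 mg/L = 1.54 µg/L.

1.54 µg/L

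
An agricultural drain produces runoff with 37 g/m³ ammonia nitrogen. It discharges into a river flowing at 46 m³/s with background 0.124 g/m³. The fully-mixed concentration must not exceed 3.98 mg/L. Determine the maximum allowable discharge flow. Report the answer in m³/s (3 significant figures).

Mass balance at complete mixing: C_std·(Q_w + Q_r) = Q_w·C_e + Q_r·C_b.
Rearranging, Q_w = Q_r·(C_std − C_b)/(C_e − C_std) = 46·(3.98 − 0.124) / (37 − 3.98) = 5.372 m³/s.

5.37 m³/s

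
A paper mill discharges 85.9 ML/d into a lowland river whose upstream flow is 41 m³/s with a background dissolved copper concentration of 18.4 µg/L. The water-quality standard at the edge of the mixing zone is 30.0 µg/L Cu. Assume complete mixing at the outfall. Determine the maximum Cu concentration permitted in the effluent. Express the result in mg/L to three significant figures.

0.508 mg/L

85.9 ML/d = 0.9942 m³/s.
18.4 µg/L = 0.0184 mg/L.
30.0 µg/L = 0.03 mg/L.
Mass balance: 0.03·41.99 = 0.9942·Cₑ + 41·0.0184.
Cₑ = (1.26 − 0.7544) / 0.9942 = 0.5084 mg/L.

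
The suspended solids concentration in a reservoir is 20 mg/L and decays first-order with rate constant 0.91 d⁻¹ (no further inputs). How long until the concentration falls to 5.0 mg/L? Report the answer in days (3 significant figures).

1.52 d

t = ln(C₀/C)/k = ln(20/5.0)/0.91 = 1.386/0.91 = 1.523 d.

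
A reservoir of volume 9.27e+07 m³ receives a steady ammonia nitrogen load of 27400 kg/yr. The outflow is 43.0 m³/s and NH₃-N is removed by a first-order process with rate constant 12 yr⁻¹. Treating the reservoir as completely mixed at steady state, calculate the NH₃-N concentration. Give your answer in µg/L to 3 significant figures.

11.1 µg/L

Outflow Q = 43.0 m³/s × 3.156e+07 s/yr = 1.357e+09 m³/yr.
Steady-state CSTR mass balance: W = Q·C + k·V·C, so C = W/(Q + kV).
Q + kV = 1.357e+09 + 12·9.27e+07 = 2.469e+09 m³/yr.
C = 27400/2.469e+09 = 1.11e-05 kg/m³ = 0.0111 mg/L = 11.1 µg/L.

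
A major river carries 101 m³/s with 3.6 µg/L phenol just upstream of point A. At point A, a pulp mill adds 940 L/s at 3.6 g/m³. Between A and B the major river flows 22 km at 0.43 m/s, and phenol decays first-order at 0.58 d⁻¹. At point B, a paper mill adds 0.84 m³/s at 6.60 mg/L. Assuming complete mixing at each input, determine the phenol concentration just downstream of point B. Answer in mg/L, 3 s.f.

0.0798 mg/L

3.6 µg/L = 0.0036 mg/L.
940 L/s = 0.94 m³/s.
After input A: C = (101·0.0036 + 0.94·3.6) / 101.9 = 0.03676 mg/L.
Over the 22 km reach to input B (t = 5.116e+04 s = 0.5922 d), decay gives C = 0.03676·exp(−0.58·0.5922) = 0.02608 mg/L.
After input B: C = (101.9·0.02608 + 0.84·6.6) / 102.8 = 0.0798 mg/L.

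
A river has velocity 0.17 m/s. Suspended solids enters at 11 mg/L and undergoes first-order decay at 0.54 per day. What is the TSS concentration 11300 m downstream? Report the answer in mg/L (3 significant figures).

7.26 mg/L

Travel time t = 11300 m / 0.17 m/s = 1.13e+04/0.17 = 6.647e+04 s = 0.7693 d.
First-order decay: C = 11·exp(−0.54·0.7693) = 11·0.66 = 7.261 mg/L.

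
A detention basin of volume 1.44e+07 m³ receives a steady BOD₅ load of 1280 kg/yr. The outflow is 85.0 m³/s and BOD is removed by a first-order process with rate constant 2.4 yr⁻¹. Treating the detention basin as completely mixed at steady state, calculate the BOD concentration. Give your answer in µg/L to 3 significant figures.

0.471 µg/L

Outflow Q = 85.0 m³/s × 3.156e+07 s/yr = 2.682e+09 m³/yr.
Steady-state CSTR mass balance: W = Q·C + k·V·C, so C = W/(Q + kV).
Q + kV = 2.682e+09 + 2.4·1.44e+07 = 2.717e+09 m³/yr.
C = 1280/2.717e+09 = 4.711e-07 kg/m³ = 0.0004711 mg/L = 0.4711 µg/L.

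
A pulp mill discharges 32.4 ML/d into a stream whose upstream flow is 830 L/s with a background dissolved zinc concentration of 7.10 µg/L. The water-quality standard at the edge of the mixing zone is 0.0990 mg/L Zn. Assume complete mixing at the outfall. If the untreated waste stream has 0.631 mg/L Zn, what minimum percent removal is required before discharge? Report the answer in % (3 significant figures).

32.4 ML/d = 0.375 m³/s.
830 L/s = 0.83 m³/s.
7.10 µg/L = 0.0071 mg/L.
Mass balance: 0.099·1.205 = 0.375·Cₑ + 0.83·0.0071.
Cₑ = (0.1193 − 0.005893) / 0.375 = 0.3024 mg/L.
Required removal = 1 − 0.3024/0.631 = 52.08 %.

52.1 %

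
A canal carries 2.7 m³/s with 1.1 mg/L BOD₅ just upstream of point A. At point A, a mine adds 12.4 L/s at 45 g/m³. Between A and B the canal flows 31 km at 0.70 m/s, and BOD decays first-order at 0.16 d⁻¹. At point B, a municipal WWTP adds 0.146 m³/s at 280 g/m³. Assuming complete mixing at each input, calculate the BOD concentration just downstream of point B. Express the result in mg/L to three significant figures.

12.4 L/s = 0.0124 m³/s.
After input A: C = (2.7·1.1 + 0.0124·45) / 2.712 = 1.301 mg/L.
Over the 31 km reach to input B (t = 4.429e+04 s = 0.5126 d), decay gives C = 1.301·exp(−0.16·0.5126) = 1.198 mg/L.
After input B: C = (2.712·1.198 + 0.146·280) / 2.858 = 15.44 mg/L.

15.4 mg/L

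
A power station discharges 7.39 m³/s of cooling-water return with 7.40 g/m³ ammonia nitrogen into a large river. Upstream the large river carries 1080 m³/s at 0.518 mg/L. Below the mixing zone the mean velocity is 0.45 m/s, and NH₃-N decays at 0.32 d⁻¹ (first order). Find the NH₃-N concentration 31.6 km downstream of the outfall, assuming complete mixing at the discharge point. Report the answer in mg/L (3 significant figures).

0.435 mg/L

After complete mixing, C₀ = (7.39·7.4 + 1080·0.518) / 1087 = 0.5648 mg/L.
Travel time t = 3.16e+04 m / 0.45 m/s = 7.022e+04 s = 0.8128 d.
C = 0.5648·exp(−0.32·0.8128) = 0.5648·0.771 = 0.4354 mg/L.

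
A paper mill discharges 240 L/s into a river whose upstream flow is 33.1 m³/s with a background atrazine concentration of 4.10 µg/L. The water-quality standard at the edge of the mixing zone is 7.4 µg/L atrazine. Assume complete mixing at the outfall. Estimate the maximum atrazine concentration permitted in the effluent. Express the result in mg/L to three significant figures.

240 L/s = 0.24 m³/s.
4.10 µg/L = 0.0041 mg/L.
7.4 µg/L = 0.0074 mg/L.
Mass balance: 0.0074·33.34 = 0.24·Cₑ + 33.1·0.0041.
Cₑ = (0.2467 − 0.1357) / 0.24 = 0.4625 mg/L.

0.463 mg/L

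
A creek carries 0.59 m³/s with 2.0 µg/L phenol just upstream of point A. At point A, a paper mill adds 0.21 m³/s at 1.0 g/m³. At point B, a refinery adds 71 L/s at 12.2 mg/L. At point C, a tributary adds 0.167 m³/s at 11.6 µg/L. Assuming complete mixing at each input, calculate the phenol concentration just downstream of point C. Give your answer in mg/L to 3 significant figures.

2.0 µg/L = 0.002 mg/L.
After input A: C = (0.59·0.002 + 0.21·1) / 0.8 = 0.264 mg/L.
71 L/s = 0.071 m³/s.
After input B: C = (0.8·0.264 + 0.071·12.2) / 0.871 = 1.237 mg/L.
11.6 µg/L = 0.0116 mg/L.
After input C: C = (0.871·1.237 + 0.167·0.0116) / 1.038 = 1.04 mg/L.

1.04 mg/L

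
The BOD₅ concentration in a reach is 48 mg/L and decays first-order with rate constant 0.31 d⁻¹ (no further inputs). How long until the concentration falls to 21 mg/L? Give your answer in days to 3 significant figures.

t = ln(C₀/C)/k = ln(48/21)/0.31 = 0.8267/0.31 = 2.667 d.

2.67 d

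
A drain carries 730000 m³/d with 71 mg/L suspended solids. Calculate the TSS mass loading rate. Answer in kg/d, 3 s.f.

730000 m³/d = 8.449 m³/s.
Mass flux = Q·C = 8.449 m³/s × 71 g/m³ = 599.9 g/s.
= 599.9 g/s × 86.4 = 5.183e+04 kg/d.

51800 kg/d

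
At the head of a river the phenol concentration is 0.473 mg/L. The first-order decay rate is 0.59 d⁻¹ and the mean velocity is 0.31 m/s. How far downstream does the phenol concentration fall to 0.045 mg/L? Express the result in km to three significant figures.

From C = C₀·e^(−kt), t = ln(C₀/C)/k = ln(0.473/0.045)/0.59 = 2.352/0.59 = 3.987 d.
Distance = v·t = 0.31 m/s × 3.445e+05 s = 1.068e+05 m = 106.8 km.

107 km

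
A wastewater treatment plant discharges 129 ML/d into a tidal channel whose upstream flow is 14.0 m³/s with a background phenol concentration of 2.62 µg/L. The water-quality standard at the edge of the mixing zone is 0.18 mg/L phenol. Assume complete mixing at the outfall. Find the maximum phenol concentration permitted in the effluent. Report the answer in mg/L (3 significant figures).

129 ML/d = 1.493 m³/s.
2.62 µg/L = 0.00262 mg/L.
Mass balance: 0.18·15.49 = 1.493·Cₑ + 14·0.00262.
Cₑ = (2.789 − 0.03668) / 1.493 = 1.843 mg/L.

1.84 mg/L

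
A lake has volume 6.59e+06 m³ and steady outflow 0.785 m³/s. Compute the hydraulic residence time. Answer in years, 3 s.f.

0.266 yr

Q = 0.785 m³/s × 3.156e+07 s/yr = 2.477e+07 m³/yr.
Hydraulic residence time τ = V/Q = 6.59e+06/2.477e+07 = 0.266 yr.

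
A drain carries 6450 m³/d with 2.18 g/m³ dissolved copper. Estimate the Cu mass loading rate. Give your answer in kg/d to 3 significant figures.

14.1 kg/d

6450 m³/d = 0.07465 m³/s.
Mass flux = Q·C = 0.07465 m³/s × 2.18 g/m³ = 0.1627 g/s.
= 0.1627 g/s × 86.4 = 14.06 kg/d.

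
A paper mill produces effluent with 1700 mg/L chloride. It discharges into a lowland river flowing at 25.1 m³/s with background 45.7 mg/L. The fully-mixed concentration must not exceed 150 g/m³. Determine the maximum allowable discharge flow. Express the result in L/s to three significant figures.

1690 L/s

Mass balance at complete mixing: C_std·(Q_w + Q_r) = Q_w·C_e + Q_r·C_b.
Rearranging, Q_w = Q_r·(C_std − C_b)/(C_e − C_std) = 25.1·(150 − 45.7) / (1700 − 150) = 1.689 m³/s.
= 1689 L/s.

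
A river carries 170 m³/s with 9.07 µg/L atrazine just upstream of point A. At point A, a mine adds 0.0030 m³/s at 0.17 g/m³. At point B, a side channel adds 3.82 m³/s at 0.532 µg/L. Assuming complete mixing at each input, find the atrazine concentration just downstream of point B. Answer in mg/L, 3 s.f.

9.07 µg/L = 0.00907 mg/L.
After input A: C = (170·0.00907 + 0.003·0.17) / 170 = 0.009073 mg/L.
0.532 µg/L = 0.000532 mg/L.
After input B: C = (170·0.009073 + 3.82·0.000532) / 173.8 = 0.008885 mg/L.

0.00889 mg/L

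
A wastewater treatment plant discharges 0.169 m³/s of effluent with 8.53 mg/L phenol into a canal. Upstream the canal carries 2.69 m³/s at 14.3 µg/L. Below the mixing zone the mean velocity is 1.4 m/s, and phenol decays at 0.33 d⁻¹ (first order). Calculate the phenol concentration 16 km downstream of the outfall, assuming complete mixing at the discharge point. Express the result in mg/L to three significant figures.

14.3 µg/L = 0.0143 mg/L.
After complete mixing, C₀ = (0.169·8.53 + 2.69·0.0143) / 2.859 = 0.5177 mg/L.
Travel time t = 1.6e+04 m / 1.4 m/s = 1.143e+04 s = 0.1323 d.
C = 0.5177·exp(−0.33·0.1323) = 0.5177·0.9573 = 0.4956 mg/L.

0.496 mg/L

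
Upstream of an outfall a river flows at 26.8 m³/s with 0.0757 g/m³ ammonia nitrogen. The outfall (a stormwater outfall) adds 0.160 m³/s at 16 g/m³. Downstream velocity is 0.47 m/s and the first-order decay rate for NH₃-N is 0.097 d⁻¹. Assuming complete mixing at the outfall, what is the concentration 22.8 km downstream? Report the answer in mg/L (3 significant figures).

After complete mixing, C₀ = (0.16·16 + 26.8·0.0757) / 26.96 = 0.1702 mg/L.
Travel time t = 2.28e+04 m / 0.47 m/s = 4.851e+04 s = 0.5615 d.
C = 0.1702·exp(−0.097·0.5615) = 0.1702·0.947 = 0.1612 mg/L.

0.161 mg/L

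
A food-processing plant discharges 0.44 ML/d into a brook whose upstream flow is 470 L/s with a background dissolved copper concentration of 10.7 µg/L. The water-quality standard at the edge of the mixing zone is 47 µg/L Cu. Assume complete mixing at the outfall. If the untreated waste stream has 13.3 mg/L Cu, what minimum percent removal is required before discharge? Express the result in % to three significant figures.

74.5 %

0.44 ML/d = 0.005093 m³/s.
470 L/s = 0.47 m³/s.
10.7 µg/L = 0.0107 mg/L.
47 µg/L = 0.047 mg/L.
Mass balance: 0.047·0.4751 = 0.005093·Cₑ + 0.47·0.0107.
Cₑ = (0.02233 − 0.005029) / 0.005093 = 3.397 mg/L.
Required removal = 1 − 3.397/13.3 = 74.46 %.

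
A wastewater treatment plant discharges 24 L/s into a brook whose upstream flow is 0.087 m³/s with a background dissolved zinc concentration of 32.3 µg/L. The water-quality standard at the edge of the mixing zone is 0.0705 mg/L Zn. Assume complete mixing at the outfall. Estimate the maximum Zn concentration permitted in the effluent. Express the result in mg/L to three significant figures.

24 L/s = 0.024 m³/s.
32.3 µg/L = 0.0323 mg/L.
Mass balance: 0.0705·0.111 = 0.024·Cₑ + 0.087·0.0323.
Cₑ = (0.007825 − 0.00281) / 0.024 = 0.209 mg/L.

0.209 mg/L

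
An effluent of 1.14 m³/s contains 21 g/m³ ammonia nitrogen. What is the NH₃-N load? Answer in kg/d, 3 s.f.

Mass flux = Q·C = 1.14 m³/s × 21 g/m³ = 23.94 g/s.
= 23.94 g/s × 86.4 = 2068 kg/d.

2070 kg/d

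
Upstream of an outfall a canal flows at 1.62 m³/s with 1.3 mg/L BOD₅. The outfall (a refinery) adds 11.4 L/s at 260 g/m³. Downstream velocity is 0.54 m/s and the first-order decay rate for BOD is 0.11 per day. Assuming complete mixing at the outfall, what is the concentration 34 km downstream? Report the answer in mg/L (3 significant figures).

11.4 L/s = 0.0114 m³/s.
After complete mixing, C₀ = (0.0114·260 + 1.62·1.3) / 1.631 = 3.108 mg/L.
Travel time t = 3.4e+04 m / 0.54 m/s = 6.296e+04 s = 0.7287 d.
C = 3.108·exp(−0.11·0.7287) = 3.108·0.923 = 2.868 mg/L.

2.87 mg/L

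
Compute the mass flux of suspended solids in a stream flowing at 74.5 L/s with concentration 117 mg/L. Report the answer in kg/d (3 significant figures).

753 kg/d

74.5 L/s = 0.0745 m³/s.
Mass flux = Q·C = 0.0745 m³/s × 117 g/m³ = 8.716 g/s.
= 8.716 g/s × 86.4 = 753.1 kg/d.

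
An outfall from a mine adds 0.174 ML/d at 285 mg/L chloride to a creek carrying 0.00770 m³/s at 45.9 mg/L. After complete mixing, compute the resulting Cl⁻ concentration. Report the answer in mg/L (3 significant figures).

0.174 ML/d = 0.002014 m³/s.
Flow-weighted mixing gives C = (0.002014·285 + 0.0077·45.9) / (0.002014 + 0.0077) = 0.9274/0.009714 = 95.47 mg/L.

95.5 mg/L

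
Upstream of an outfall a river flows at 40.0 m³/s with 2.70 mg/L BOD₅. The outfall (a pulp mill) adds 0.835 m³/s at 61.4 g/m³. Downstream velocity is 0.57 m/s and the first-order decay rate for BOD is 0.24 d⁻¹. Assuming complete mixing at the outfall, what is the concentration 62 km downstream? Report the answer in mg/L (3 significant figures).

After complete mixing, C₀ = (0.835·61.4 + 40·2.7) / 40.84 = 3.9 mg/L.
Travel time t = 6.2e+04 m / 0.57 m/s = 1.088e+05 s = 1.259 d.
C = 3.9·exp(−0.24·1.259) = 3.9·0.7392 = 2.883 mg/L.

2.88 mg/L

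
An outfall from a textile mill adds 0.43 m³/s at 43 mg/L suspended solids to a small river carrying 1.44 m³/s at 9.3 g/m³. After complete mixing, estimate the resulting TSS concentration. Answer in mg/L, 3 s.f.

Conservation of mass across the mixing zone: C = (0.43·43 + 1.44·9.3) / (0.43 + 1.44) = 31.88/1.87 = 17.05 mg/L.

17.0 mg/L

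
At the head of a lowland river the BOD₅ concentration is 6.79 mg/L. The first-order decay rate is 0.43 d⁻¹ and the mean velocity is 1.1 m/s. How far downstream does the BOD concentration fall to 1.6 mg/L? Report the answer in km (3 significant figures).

319 km

From C = C₀·e^(−kt), t = ln(C₀/C)/k = ln(6.79/1.6)/0.43 = 1.445/0.43 = 3.362 d.
Distance = v·t = 1.1 m/s × 2.904e+05 s = 3.195e+05 m = 319.5 km.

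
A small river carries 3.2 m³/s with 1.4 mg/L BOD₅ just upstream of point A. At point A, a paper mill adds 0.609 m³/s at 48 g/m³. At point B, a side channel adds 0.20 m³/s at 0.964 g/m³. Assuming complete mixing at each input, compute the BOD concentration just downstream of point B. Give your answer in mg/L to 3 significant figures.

8.46 mg/L

After input A: C = (3.2·1.4 + 0.609·48) / 3.809 = 8.851 mg/L.
After input B: C = (3.809·8.851 + 0.2·0.964) / 4.009 = 8.457 mg/L.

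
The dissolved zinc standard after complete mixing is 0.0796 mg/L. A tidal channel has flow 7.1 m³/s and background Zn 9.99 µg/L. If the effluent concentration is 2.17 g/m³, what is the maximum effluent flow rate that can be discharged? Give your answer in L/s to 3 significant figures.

236 L/s

9.99 µg/L = 0.00999 mg/L.
Mass balance at complete mixing: C_std·(Q_w + Q_r) = Q_w·C_e + Q_r·C_b.
Rearranging, Q_w = Q_r·(C_std − C_b)/(C_e − C_std) = 7.1·(0.0796 − 0.00999) / (2.17 − 0.0796) = 0.2364 m³/s.
= 236.4 L/s.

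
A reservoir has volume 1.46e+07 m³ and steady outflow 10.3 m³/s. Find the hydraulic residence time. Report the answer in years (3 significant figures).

0.0449 yr

Q = 10.3 m³/s × 3.156e+07 s/yr = 3.25e+08 m³/yr.
Hydraulic residence time τ = V/Q = 1.46e+07/3.25e+08 = 0.04492 yr.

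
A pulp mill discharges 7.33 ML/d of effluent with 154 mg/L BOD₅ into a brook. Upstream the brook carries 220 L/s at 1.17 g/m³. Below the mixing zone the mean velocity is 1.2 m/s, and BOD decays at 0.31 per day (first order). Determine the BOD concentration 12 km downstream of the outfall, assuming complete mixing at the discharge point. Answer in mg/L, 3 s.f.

42.2 mg/L

7.33 ML/d = 0.08484 m³/s.
220 L/s = 0.22 m³/s.
After complete mixing, C₀ = (0.08484·154 + 0.22·1.17) / 0.3048 = 43.7 mg/L.
Travel time t = 1.2e+04 m / 1.2 m/s = 1e+04 s = 0.1157 d.
C = 43.7·exp(−0.31·0.1157) = 43.7·0.9648 = 42.16 mg/L.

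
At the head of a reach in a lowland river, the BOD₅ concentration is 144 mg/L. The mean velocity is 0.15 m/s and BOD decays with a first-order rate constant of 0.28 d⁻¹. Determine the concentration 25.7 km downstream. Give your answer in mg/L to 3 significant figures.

Travel time t = 25.7 km / 0.15 m/s = 2.57e+04/0.15 = 1.713e+05 s = 1.983 d.
First-order decay: C = 144·exp(−0.28·1.983) = 144·0.5739 = 82.65 mg/L.

82.6 mg/L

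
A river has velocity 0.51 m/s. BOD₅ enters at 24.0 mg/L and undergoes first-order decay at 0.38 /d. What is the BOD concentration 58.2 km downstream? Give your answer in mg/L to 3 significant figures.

Travel time t = 58.2 km / 0.51 m/s = 5.82e+04/0.51 = 1.141e+05 s = 1.321 d.
First-order decay: C = 24.0·exp(−0.38·1.321) = 24.0·0.6054 = 14.53 mg/L.

14.5 mg/L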